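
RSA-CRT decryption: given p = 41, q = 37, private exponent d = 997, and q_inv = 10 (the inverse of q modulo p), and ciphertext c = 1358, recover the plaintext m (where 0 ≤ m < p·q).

d_p = d mod (p−1) = 997 mod 40 = 37; d_q = d mod (q−1) = 25.
m₁ = c^(d_p) mod p: c ≡ 5 (mod 41), and 5^37 mod 41 = 21.
m₂ = c^(d_q) mod q: c ≡ 26 (mod 37), and 26^25 mod 37 = 26.
h = q_inv·(m₁ − m₂) mod p = 10·(21 − 26) mod 41 = 32.
m = m₂ + h·q = 26 + 32·37 = 1210.

1210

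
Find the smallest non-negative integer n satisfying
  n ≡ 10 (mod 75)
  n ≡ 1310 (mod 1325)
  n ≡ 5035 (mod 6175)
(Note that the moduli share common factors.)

801610

Combine the congruences pairwise.
gcd(75, 1325) = 25 and 25 | (1310 − 10), so the pair is consistent; merging gives n ≡ 2635 (mod 3975), where 3975 = lcm(75, 1325).
gcd(3975, 6175) = 25 and 25 | (5035 − 2635), so the pair is consistent; merging gives n ≡ 801610 (mod 981825), where 981825 = lcm(3975, 6175).
The solution is unique modulo lcm(75, 1325, 6175) = 981825.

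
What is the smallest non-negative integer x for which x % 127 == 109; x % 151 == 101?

From x ≡ 109 (mod 127) write x = 109 + 127t. Substituting into x ≡ 101 (mod 151) gives 127t ≡ 143 (mod 151), and since 127⁻¹ ≡ 44 (mod 151), t ≡ 101. Hence x ≡ 109 + 127·101 = 12936 (mod 19177).

12936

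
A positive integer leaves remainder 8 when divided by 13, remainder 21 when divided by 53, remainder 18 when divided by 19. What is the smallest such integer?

The moduli are pairwise coprime; N = 13·53·19 = 13091.
N/13 = 1007; 1007 ≡ 6 (mod 13); 6·11 ≡ 1, so inverse 11.
N/53 = 247; 247 ≡ 35 (mod 53); 35·50 ≡ 1, so inverse 50.
N/19 = 689; 689 ≡ 5 (mod 19); 5·4 ≡ 1, so inverse 4.
a ≡ 8·1007·11 + 21·247·50 + 18·689·4 = 397574.
397574 mod 13091 = 4844.

4844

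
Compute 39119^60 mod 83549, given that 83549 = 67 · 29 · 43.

Mod 67: 39119 ≡ 58; 58^60 ≡ 22 (mod 67).
Mod 29: 39119 ≡ 27; by Fermat, exponent reduces to 60 mod 28 = 4; 27^4 ≡ 16 (mod 29).
Mod 43: 39119 ≡ 32; by Fermat, exponent reduces to 60 mod 42 = 18; 32^18 ≡ 21 (mod 43).
Combine by CRT: x ≡ 22 (mod 67), x ≡ 16 (mod 29), x ≡ 21 (mod 43) ⇒ x ≡ 62801 (mod 83549).

62801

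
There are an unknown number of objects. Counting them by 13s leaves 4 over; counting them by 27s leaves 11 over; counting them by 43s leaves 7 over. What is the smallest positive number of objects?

2630

The moduli are pairwise coprime; M = 13·27·43 = 15093.
M/13 = 1161; 1161 ≡ 4 (mod 13); 4·10 ≡ 1, so inverse 10.
M/27 = 559; 559 ≡ 19 (mod 27); 19·10 ≡ 1, so inverse 10.
M/43 = 351; 351 ≡ 7 (mod 43); 7·37 ≡ 1, so inverse 37.
N ≡ 4·1161·10 + 11·559·10 + 7·351·37 = 198839.
198839 mod 15093 = 2630.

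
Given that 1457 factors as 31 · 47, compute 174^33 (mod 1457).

132

Mod 31: 174 ≡ 19; by Fermat, exponent reduces to 33 mod 30 = 3; 19^3 ≡ 8 (mod 31).
Mod 47: 174 ≡ 33; 33^33 ≡ 38 (mod 47).
Combine by CRT: x ≡ 8 (mod 31), x ≡ 38 (mod 47) ⇒ x ≡ 132 (mod 1457).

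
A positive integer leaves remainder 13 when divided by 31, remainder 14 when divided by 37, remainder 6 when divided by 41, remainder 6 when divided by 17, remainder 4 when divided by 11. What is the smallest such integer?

The moduli are pairwise coprime; N = 31·37·41·17·11 = 8794049.
N/31 = 283679; 283679 ≡ 29 (mod 31); 29·15 ≡ 1, so inverse 15.
N/37 = 237677; 237677 ≡ 26 (mod 37); 26·10 ≡ 1, so inverse 10.
N/41 = 214489; 214489 ≡ 18 (mod 41); 18·16 ≡ 1, so inverse 16.
N/17 = 517297; 517297 ≡ 4 (mod 17); 4·13 ≡ 1, so inverse 13.
N/11 = 799459; 799459 ≡ 1 (mod 11), inverse 1.
k ≡ 13·283679·15 + 14·237677·10 + 6·214489·16 + 6·517297·13 + 4·799459·1 = 152730131.
152730131 mod 8794049 = 3231298.

3231298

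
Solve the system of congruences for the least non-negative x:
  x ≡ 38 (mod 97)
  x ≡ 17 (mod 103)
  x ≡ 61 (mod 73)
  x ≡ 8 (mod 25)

From x ≡ 38 (mod 97) write x = 38 + 97t. Substituting into x ≡ 17 (mod 103) gives 97t ≡ 82 (mod 103), and since 97⁻¹ ≡ 17 (mod 103), t ≡ 55. Hence x ≡ 38 + 97·55 = 5373 (mod 9991).
From x ≡ 5373 (mod 9991) write x = 5373 + 9991t. Substituting into x ≡ 61 (mod 73) gives 9991t ≡ 17 (mod 73), and since 63⁻¹ ≡ 51 (mod 73), t ≡ 64. Hence x ≡ 5373 + 9991·64 = 644797 (mod 729343).
From x ≡ 644797 (mod 729343) write x = 644797 + 729343t. Substituting into x ≡ 8 (mod 25) gives 729343t ≡ 11 (mod 25), and since 18⁻¹ ≡ 7 (mod 25), t ≡ 2. Hence x ≡ 644797 + 729343·2 = 2103483 (mod 18233575).

2103483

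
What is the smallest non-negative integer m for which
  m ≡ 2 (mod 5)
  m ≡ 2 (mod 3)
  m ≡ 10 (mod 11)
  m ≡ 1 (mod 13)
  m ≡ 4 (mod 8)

12572

The moduli are pairwise coprime; N = 5·3·11·13·8 = 17160.
N/5 = 3432; 3432 ≡ 2 (mod 5); 2·3 ≡ 1, so inverse 3.
N/3 = 5720; 5720 ≡ 2 (mod 3); 2·2 ≡ 1, so inverse 2.
N/11 = 1560; 1560 ≡ 9 (mod 11); 9·5 ≡ 1, so inverse 5.
N/13 = 1320; 1320 ≡ 7 (mod 13); 7·2 ≡ 1, so inverse 2.
N/8 = 2145; 2145 ≡ 1 (mod 8), inverse 1.
m ≡ 2·3432·3 + 2·5720·2 + 10·1560·5 + 1·1320·2 + 4·2145·1 = 132692.
132692 mod 17160 = 12572.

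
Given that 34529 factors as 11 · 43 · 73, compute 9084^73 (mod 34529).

Mod 11: 9084 ≡ 9; by Fermat, exponent reduces to 73 mod 10 = 3; 9^3 ≡ 3 (mod 11).
Mod 43: 9084 ≡ 11; by Fermat, exponent reduces to 73 mod 42 = 31; 11^31 ≡ 41 (mod 43).
Mod 73: 9084 ≡ 32; by Fermat, exponent reduces to 73 mod 72 = 1; 32^1 ≡ 32 (mod 73).
Combine by CRT: x ≡ 3 (mod 11), x ≡ 41 (mod 43), x ≡ 32 (mod 73) ⇒ x ≡ 24852 (mod 34529).

24852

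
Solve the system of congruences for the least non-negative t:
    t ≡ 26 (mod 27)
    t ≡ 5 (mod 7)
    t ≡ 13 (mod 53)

3617

The moduli are pairwise coprime; N = 27·7·53 = 10017.
N/27 = 371; 371 ≡ 20 (mod 27); 20·23 ≡ 1, so inverse 23.
N/7 = 1431; 1431 ≡ 3 (mod 7); 3·5 ≡ 1, so inverse 5.
N/53 = 189; 189 ≡ 30 (mod 53); 30·23 ≡ 1, so inverse 23.
t ≡ 26·371·23 + 5·1431·5 + 13·189·23 = 314144.
314144 mod 10017 = 3617.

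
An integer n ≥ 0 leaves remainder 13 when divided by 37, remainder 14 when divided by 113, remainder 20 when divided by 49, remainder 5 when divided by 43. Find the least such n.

The moduli are pairwise coprime; M = 37·113·49·43 = 8809367.
M/37 = 238091; 238091 ≡ 33 (mod 37); 33·9 ≡ 1, so inverse 9.
M/113 = 77959; 77959 ≡ 102 (mod 113); 102·41 ≡ 1, so inverse 41.
M/49 = 179783; 179783 ≡ 2 (mod 49); 2·25 ≡ 1, so inverse 25.
M/43 = 204869; 204869 ≡ 17 (mod 43); 17·38 ≡ 1, so inverse 38.
n ≡ 13·238091·9 + 14·77959·41 + 20·179783·25 + 5·204869·38 = 201421723.
201421723 mod 8809367 = 7615649.

7615649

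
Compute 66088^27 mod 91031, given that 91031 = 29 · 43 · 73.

30614

Mod 29: 66088 ≡ 26; 26^27 ≡ 19 (mod 29).
Mod 43: 66088 ≡ 40; 40^27 ≡ 41 (mod 43).
Mod 73: 66088 ≡ 23; 23^27 ≡ 27 (mod 73).
Combine by CRT: x ≡ 19 (mod 29), x ≡ 41 (mod 43), x ≡ 27 (mod 73) ⇒ x ≡ 30614 (mod 91031).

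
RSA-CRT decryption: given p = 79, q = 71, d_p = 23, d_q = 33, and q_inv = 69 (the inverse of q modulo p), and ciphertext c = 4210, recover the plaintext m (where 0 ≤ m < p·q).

m₁ = c^(d_p) mod p: c ≡ 23 (mod 79), and 23^23 mod 79 = 55.
m₂ = c^(d_q) mod q: c ≡ 21 (mod 71), and 21^33 mod 71 = 52.
h = q_inv·(m₁ − m₂) mod p = 69·(55 − 52) mod 79 = 49.
m = m₂ + h·q = 52 + 49·71 = 3531.

3531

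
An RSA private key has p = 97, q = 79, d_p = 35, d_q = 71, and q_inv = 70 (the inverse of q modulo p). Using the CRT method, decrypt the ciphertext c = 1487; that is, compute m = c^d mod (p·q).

m₁ = c^(d_p) mod p: c ≡ 32 (mod 97), and 32^35 mod 97 = 66.
m₂ = c^(d_q) mod q: c ≡ 65 (mod 79), and 65^71 mod 79 = 46.
h = q_inv·(m₁ − m₂) mod p = 70·(66 − 46) mod 97 = 42.
m = m₂ + h·q = 46 + 42·79 = 3364.

3364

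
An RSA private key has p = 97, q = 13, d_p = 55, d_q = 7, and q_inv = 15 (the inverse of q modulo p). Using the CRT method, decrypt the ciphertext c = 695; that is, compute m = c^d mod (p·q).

m₁ = c^(d_p) mod p: c ≡ 16 (mod 97), and 16^55 mod 97 = 81.
m₂ = c^(d_q) mod q: c ≡ 6 (mod 13), and 6^7 mod 13 = 7.
h = q_inv·(m₁ − m₂) mod p = 15·(81 − 7) mod 97 = 43.
m = m₂ + h·q = 7 + 43·13 = 566.

566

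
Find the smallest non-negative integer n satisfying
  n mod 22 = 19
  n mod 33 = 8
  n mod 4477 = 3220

Combine the congruences pairwise.
gcd(22, 33) = 11 and 11 | (8 − 19), so the pair is consistent; merging gives n ≡ 41 (mod 66), where 66 = lcm(22, 33).
gcd(66, 4477) = 11 and 11 | (3220 − 41), so the pair is consistent; merging gives n ≡ 7697 (mod 26862), where 26862 = lcm(66, 4477).
The solution is unique modulo lcm(22, 33, 4477) = 26862.

7697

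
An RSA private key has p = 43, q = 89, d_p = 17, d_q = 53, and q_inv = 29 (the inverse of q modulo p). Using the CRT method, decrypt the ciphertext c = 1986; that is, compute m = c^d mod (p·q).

m₁ = c^(d_p) mod p: c ≡ 8 (mod 43), and 8^17 mod 43 = 39.
m₂ = c^(d_q) mod q: c ≡ 28 (mod 89), and 28^53 mod 89 = 65.
h = q_inv·(m₁ − m₂) mod p = 29·(39 − 65) mod 43 = 20.
m = m₂ + h·q = 65 + 20·89 = 1845.

1845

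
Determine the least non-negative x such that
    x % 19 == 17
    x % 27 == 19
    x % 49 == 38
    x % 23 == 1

The moduli are pairwise coprime; N = 19·27·49·23 = 578151.
N/19 = 30429; 30429 ≡ 10 (mod 19); 10·2 ≡ 1, so inverse 2.
N/27 = 21413; 21413 ≡ 2 (mod 27); 2·14 ≡ 1, so inverse 14.
N/49 = 11799; 11799 ≡ 39 (mod 49); 39·44 ≡ 1, so inverse 44.
N/23 = 25137; 25137 ≡ 21 (mod 23); 21·11 ≡ 1, so inverse 11.
x ≡ 17·30429·2 + 19·21413·14 + 38·11799·44 + 1·25137·11 = 26734879.
26734879 mod 578151 = 139933.

139933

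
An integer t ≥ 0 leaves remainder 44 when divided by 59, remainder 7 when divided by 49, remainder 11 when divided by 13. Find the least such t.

12257

From t ≡ 44 (mod 59) write t = 44 + 59s. Substituting into t ≡ 7 (mod 49) gives 59s ≡ 12 (mod 49), and since 10⁻¹ ≡ 5 (mod 49), s ≡ 11. Hence t ≡ 44 + 59·11 = 693 (mod 2891).
From t ≡ 693 (mod 2891) write t = 693 + 2891s. Substituting into t ≡ 11 (mod 13) gives 2891s ≡ 7 (mod 13), and since 5⁻¹ ≡ 8 (mod 13), s ≡ 4. Hence t ≡ 693 + 2891·4 = 12257 (mod 37583).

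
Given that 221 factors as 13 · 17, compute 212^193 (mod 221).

212

Mod 13: 212 ≡ 4; by Fermat, exponent reduces to 193 mod 12 = 1; 4^1 ≡ 4 (mod 13).
Mod 17: 212 ≡ 8; by Fermat, exponent reduces to 193 mod 16 = 1; 8^1 ≡ 8 (mod 17).
Combine by CRT: x ≡ 4 (mod 13), x ≡ 8 (mod 17) ⇒ x ≡ 212 (mod 221).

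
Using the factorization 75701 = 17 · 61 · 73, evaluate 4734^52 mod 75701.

57374

Mod 17: 4734 ≡ 8; by Fermat, exponent reduces to 52 mod 16 = 4; 8^4 ≡ 16 (mod 17).
Mod 61: 4734 ≡ 37; 37^52 ≡ 34 (mod 61).
Mod 73: 4734 ≡ 62; 62^52 ≡ 69 (mod 73).
Combine by CRT: x ≡ 16 (mod 17), x ≡ 34 (mod 61), x ≡ 69 (mod 73) ⇒ x ≡ 57374 (mod 75701).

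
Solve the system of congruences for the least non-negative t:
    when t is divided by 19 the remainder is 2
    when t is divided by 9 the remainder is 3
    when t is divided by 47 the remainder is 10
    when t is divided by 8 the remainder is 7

The moduli are pairwise coprime; N = 19·9·47·8 = 64296.
N/19 = 3384; 3384 ≡ 2 (mod 19); 2·10 ≡ 1, so inverse 10.
N/9 = 7144; 7144 ≡ 7 (mod 9); 7·4 ≡ 1, so inverse 4.
N/47 = 1368; 1368 ≡ 5 (mod 47); 5·19 ≡ 1, so inverse 19.
N/8 = 8037; 8037 ≡ 5 (mod 8); 5·5 ≡ 1, so inverse 5.
t ≡ 2·3384·10 + 3·7144·4 + 10·1368·19 + 7·8037·5 = 694623.
694623 mod 64296 = 51663.

51663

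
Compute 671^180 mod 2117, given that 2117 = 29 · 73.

Mod 29: 671 ≡ 4; by Fermat, exponent reduces to 180 mod 28 = 12; 4^12 ≡ 20 (mod 29).
Mod 73: 671 ≡ 14; by Fermat, exponent reduces to 180 mod 72 = 36; 14^36 ≡ 72 (mod 73).
Combine by CRT: x ≡ 20 (mod 29), x ≡ 72 (mod 73) ⇒ x ≡ 948 (mod 2117).

948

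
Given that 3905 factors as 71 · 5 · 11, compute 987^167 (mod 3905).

Mod 71: 987 ≡ 64; by Fermat, exponent reduces to 167 mod 70 = 27; 64^27 ≡ 50 (mod 71).
Mod 5: 987 ≡ 2; by Fermat, exponent reduces to 167 mod 4 = 3; 2^3 ≡ 3 (mod 5).
Mod 11: 987 ≡ 8; by Fermat, exponent reduces to 167 mod 10 = 7; 8^7 ≡ 2 (mod 11).
Combine by CRT: x ≡ 50 (mod 71), x ≡ 3 (mod 5), x ≡ 2 (mod 11) ⇒ x ≡ 618 (mod 3905).

618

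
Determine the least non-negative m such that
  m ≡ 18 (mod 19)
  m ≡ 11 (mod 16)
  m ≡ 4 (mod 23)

5547

The moduli are pairwise coprime; N = 19·16·23 = 6992.
N/19 = 368; 368 ≡ 7 (mod 19); 7·11 ≡ 1, so inverse 11.
N/16 = 437; 437 ≡ 5 (mod 16); 5·13 ≡ 1, so inverse 13.
N/23 = 304; 304 ≡ 5 (mod 23); 5·14 ≡ 1, so inverse 14.
m ≡ 18·368·11 + 11·437·13 + 4·304·14 = 152379.
152379 mod 6992 = 5547.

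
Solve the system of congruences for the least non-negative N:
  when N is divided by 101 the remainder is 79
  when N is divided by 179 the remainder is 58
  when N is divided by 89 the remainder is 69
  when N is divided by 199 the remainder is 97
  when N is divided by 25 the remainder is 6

3504965406

Combine the congruences pairwise.
From N ≡ 79 (mod 101) write N = 79 + 101t. Substituting into N ≡ 58 (mod 179) gives 101t ≡ 158 (mod 179), and since 101⁻¹ ≡ 39 (mod 179), t ≡ 76. Hence N ≡ 79 + 101·76 = 7755 (mod 18079).
From N ≡ 7755 (mod 18079) write N = 7755 + 18079t. Substituting into N ≡ 69 (mod 89) gives 18079t ≡ 57 (mod 89), and since 12⁻¹ ≡ 52 (mod 89), t ≡ 27. Hence N ≡ 7755 + 18079·27 = 495888 (mod 1609031).
From N ≡ 495888 (mod 1609031) write N = 495888 + 1609031t. Substituting into N ≡ 97 (mod 199) gives 1609031t ≡ 117 (mod 199), and since 116⁻¹ ≡ 187 (mod 199), t ≡ 188. Hence N ≡ 495888 + 1609031·188 = 302993716 (mod 320197169).
From N ≡ 302993716 (mod 320197169) write N = 302993716 + 320197169t. Substituting into N ≡ 6 (mod 25) gives 320197169t ≡ 15 (mod 25), and since 19⁻¹ ≡ 4 (mod 25), t ≡ 10. Hence N ≡ 302993716 + 320197169·10 = 3504965406 (mod 8004929225).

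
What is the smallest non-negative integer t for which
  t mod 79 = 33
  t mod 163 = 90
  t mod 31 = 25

392268

The moduli are pairwise coprime; N = 79·163·31 = 399187.
N/79 = 5053; 5053 ≡ 76 (mod 79); 76·26 ≡ 1, so inverse 26.
N/163 = 2449; 2449 ≡ 4 (mod 163); 4·41 ≡ 1, so inverse 41.
N/31 = 12877; 12877 ≡ 12 (mod 31); 12·13 ≡ 1, so inverse 13.
t ≡ 33·5053·26 + 90·2449·41 + 25·12877·13 = 17557309.
17557309 mod 399187 = 392268.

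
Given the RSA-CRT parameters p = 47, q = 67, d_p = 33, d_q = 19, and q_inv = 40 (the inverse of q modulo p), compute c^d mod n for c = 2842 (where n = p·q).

420

m₁ = c^(d_p) mod p: c ≡ 22 (mod 47), and 22^33 mod 47 = 44.
m₂ = c^(d_q) mod q: c ≡ 28 (mod 67), and 28^19 mod 67 = 18.
h = q_inv·(m₁ − m₂) mod p = 40·(44 − 18) mod 47 = 6.
m = m₂ + h·q = 18 + 6·67 = 420.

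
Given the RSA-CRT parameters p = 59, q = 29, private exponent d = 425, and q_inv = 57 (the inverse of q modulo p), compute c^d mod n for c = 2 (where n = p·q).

d_p = d mod (p−1) = 425 mod 58 = 19; d_q = d mod (q−1) = 5.
m₁ = c^(d_p) mod p: c ≡ 2 (mod 59), and 2^19 mod 59 = 14.
m₂ = c^(d_q) mod q: c ≡ 2 (mod 29), and 2^5 mod 29 = 3.
h = q_inv·(m₁ − m₂) mod p = 57·(14 − 3) mod 59 = 37.
m = m₂ + h·q = 3 + 37·29 = 1076.

1076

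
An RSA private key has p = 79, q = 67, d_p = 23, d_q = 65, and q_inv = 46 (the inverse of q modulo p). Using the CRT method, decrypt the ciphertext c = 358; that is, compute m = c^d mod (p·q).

m₁ = c^(d_p) mod p: c ≡ 42 (mod 79), and 42^23 mod 79 = 4.
m₂ = c^(d_q) mod q: c ≡ 23 (mod 67), and 23^65 mod 67 = 35.
h = q_inv·(m₁ − m₂) mod p = 46·(4 − 35) mod 79 = 75.
m = m₂ + h·q = 35 + 75·67 = 5060.

5060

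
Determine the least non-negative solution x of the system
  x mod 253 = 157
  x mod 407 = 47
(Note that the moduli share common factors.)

gcd(253, 407) = 11 and 11 | (47 − 157), so the pair is consistent; merging gives x ≡ 1675 (mod 9361), where 9361 = lcm(253, 407).
The solution is unique modulo lcm(253, 407) = 9361.

1675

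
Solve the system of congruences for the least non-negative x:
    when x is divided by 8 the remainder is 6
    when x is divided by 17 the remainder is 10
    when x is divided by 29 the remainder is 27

The moduli are pairwise coprime; N = 8·17·29 = 3944.
N/8 = 493; 493 ≡ 5 (mod 8); 5·5 ≡ 1, so inverse 5.
N/17 = 232; 232 ≡ 11 (mod 17); 11·14 ≡ 1, so inverse 14.
N/29 = 136; 136 ≡ 20 (mod 29); 20·16 ≡ 1, so inverse 16.
x ≡ 6·493·5 + 10·232·14 + 27·136·16 = 106022.
106022 mod 3944 = 3478.

3478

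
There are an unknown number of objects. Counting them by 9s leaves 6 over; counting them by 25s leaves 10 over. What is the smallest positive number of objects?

60

Combine the congruences pairwise.
From N ≡ 6 (mod 9) write N = 6 + 9t. Substituting into N ≡ 10 (mod 25) gives 9t ≡ 4 (mod 25), and since 9⁻¹ ≡ 14 (mod 25), t ≡ 6. Hence N ≡ 6 + 9·6 = 60 (mod 225).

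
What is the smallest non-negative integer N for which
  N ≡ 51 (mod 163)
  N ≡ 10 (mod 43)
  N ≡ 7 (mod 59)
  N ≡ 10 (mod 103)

28806226

The moduli are pairwise coprime; M = 163·43·59·103 = 42593693.
M/163 = 261311; 261311 ≡ 22 (mod 163); 22·126 ≡ 1, so inverse 126.
M/43 = 990551; 990551 ≡ 3 (mod 43); 3·29 ≡ 1, so inverse 29.
M/59 = 721927; 721927 ≡ 3 (mod 59); 3·20 ≡ 1, so inverse 20.
M/103 = 413531; 413531 ≡ 89 (mod 103); 89·22 ≡ 1, so inverse 22.
N ≡ 51·261311·126 + 10·990551·29 + 7·721927·20 + 10·413531·22 = 2158490876.
2158490876 mod 42593693 = 28806226.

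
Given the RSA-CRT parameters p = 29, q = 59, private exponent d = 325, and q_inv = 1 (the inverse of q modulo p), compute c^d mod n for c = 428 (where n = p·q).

498

d_p = d mod (p−1) = 325 mod 28 = 17; d_q = d mod (q−1) = 35.
m₁ = c^(d_p) mod p: c ≡ 22 (mod 29), and 22^17 mod 29 = 5.
m₂ = c^(d_q) mod q: c ≡ 15 (mod 59), and 15^35 mod 59 = 26.
h = q_inv·(m₁ − m₂) mod p = 1·(5 − 26) mod 29 = 8.
m = m₂ + h·q = 26 + 8·59 = 498.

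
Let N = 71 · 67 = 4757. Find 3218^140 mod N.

Mod 71: 3218 ≡ 23; since 70 | 140, by Fermat 23^140 ≡ 1 (mod 71).
Mod 67: 3218 ≡ 2; by Fermat, exponent reduces to 140 mod 66 = 8; 2^8 ≡ 55 (mod 67).
Combine by CRT: x ≡ 1 (mod 71), x ≡ 55 (mod 67) ⇒ x ≡ 3338 (mod 4757).

3338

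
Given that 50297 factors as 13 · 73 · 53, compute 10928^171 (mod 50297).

37094

Mod 13: 10928 ≡ 8; by Fermat, exponent reduces to 171 mod 12 = 3; 8^3 ≡ 5 (mod 13).
Mod 73: 10928 ≡ 51; by Fermat, exponent reduces to 171 mod 72 = 27; 51^27 ≡ 10 (mod 73).
Mod 53: 10928 ≡ 10; by Fermat, exponent reduces to 171 mod 52 = 15; 10^15 ≡ 47 (mod 53).
Combine by CRT: x ≡ 5 (mod 13), x ≡ 10 (mod 73), x ≡ 47 (mod 53) ⇒ x ≡ 37094 (mod 50297).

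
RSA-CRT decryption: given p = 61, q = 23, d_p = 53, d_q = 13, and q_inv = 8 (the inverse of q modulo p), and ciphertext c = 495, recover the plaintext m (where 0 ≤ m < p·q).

1386

m₁ = c^(d_p) mod p: c ≡ 7 (mod 61), and 7^53 mod 61 = 44.
m₂ = c^(d_q) mod q: c ≡ 12 (mod 23), and 12^13 mod 23 = 6.
h = q_inv·(m₁ − m₂) mod p = 8·(44 − 6) mod 61 = 60.
m = m₂ + h·q = 6 + 60·23 = 1386.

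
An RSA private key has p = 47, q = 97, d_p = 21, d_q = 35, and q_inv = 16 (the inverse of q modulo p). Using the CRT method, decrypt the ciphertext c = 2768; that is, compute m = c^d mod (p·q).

m₁ = c^(d_p) mod p: c ≡ 42 (mod 47), and 42^21 mod 47 = 32.
m₂ = c^(d_q) mod q: c ≡ 52 (mod 97), and 52^35 mod 97 = 55.
h = q_inv·(m₁ − m₂) mod p = 16·(32 − 55) mod 47 = 8.
m = m₂ + h·q = 55 + 8·97 = 831.

831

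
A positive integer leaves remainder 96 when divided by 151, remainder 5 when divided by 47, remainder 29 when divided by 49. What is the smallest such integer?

121500

The moduli are pairwise coprime; M = 151·47·49 = 347753.
M/151 = 2303; 2303 ≡ 38 (mod 151); 38·4 ≡ 1, so inverse 4.
M/47 = 7399; 7399 ≡ 20 (mod 47); 20·40 ≡ 1, so inverse 40.
M/49 = 7097; 7097 ≡ 41 (mod 49); 41·6 ≡ 1, so inverse 6.
N ≡ 96·2303·4 + 5·7399·40 + 29·7097·6 = 3599030.
3599030 mod 347753 = 121500.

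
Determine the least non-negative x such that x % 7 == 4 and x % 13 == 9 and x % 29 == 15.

711

From x ≡ 4 (mod 7) write x = 4 + 7t. Substituting into x ≡ 9 (mod 13) gives 7t ≡ 5 (mod 13), and since 7⁻¹ ≡ 2 (mod 13), t ≡ 10. Hence x ≡ 4 + 7·10 = 74 (mod 91).
From x ≡ 74 (mod 91) write x = 74 + 91t. Substituting into x ≡ 15 (mod 29) gives 91t ≡ 28 (mod 29), and since 4⁻¹ ≡ 22 (mod 29), t ≡ 7. Hence x ≡ 74 + 91·7 = 711 (mod 2639).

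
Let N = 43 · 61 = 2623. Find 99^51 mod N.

Mod 43: 99 ≡ 13; by Fermat, exponent reduces to 51 mod 42 = 9; 13^9 ≡ 21 (mod 43).
Mod 61: 99 ≡ 38; 38^51 ≡ 23 (mod 61).
Combine by CRT: x ≡ 21 (mod 43), x ≡ 23 (mod 61) ⇒ x ≡ 1182 (mod 2623).

1182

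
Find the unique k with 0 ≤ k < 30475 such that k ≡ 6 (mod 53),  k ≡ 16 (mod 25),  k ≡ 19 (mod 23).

From k ≡ 6 (mod 53) write k = 6 + 53t. Substituting into k ≡ 16 (mod 25) gives 53t ≡ 10 (mod 25), and since 3⁻¹ ≡ 17 (mod 25), t ≡ 20. Hence k ≡ 6 + 53·20 = 1066 (mod 1325).
From k ≡ 1066 (mod 1325) write k = 1066 + 1325t. Substituting into k ≡ 19 (mod 23) gives 1325t ≡ 11 (mod 23), and since 14⁻¹ ≡ 5 (mod 23), t ≡ 9. Hence k ≡ 1066 + 1325·9 = 12991 (mod 30475).

12991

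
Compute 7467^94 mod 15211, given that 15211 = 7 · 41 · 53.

3229

Mod 7: 7467 ≡ 5; by Fermat, exponent reduces to 94 mod 6 = 4; 5^4 ≡ 2 (mod 7).
Mod 41: 7467 ≡ 5; by Fermat, exponent reduces to 94 mod 40 = 14; 5^14 ≡ 31 (mod 41).
Mod 53: 7467 ≡ 47; by Fermat, exponent reduces to 94 mod 52 = 42; 47^42 ≡ 49 (mod 53).
Combine by CRT: x ≡ 2 (mod 7), x ≡ 31 (mod 41), x ≡ 49 (mod 53) ⇒ x ≡ 3229 (mod 15211).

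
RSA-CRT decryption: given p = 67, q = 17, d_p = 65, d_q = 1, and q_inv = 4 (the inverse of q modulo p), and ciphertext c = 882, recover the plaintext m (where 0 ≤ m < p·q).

865

m₁ = c^(d_p) mod p: c ≡ 11 (mod 67), and 11^65 mod 67 = 61.
m₂ = c^(d_q) mod q: c ≡ 15 (mod 17), and 15^1 mod 17 = 15.
h = q_inv·(m₁ − m₂) mod p = 4·(61 − 15) mod 67 = 50.
m = m₂ + h·q = 15 + 50·17 = 865.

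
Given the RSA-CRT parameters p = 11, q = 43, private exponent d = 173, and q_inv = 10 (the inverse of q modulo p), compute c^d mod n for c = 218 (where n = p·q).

157

d_p = d mod (p−1) = 173 mod 10 = 3; d_q = d mod (q−1) = 5.
m₁ = c^(d_p) mod p: c ≡ 9 (mod 11), and 9^3 mod 11 = 3.
m₂ = c^(d_q) mod q: c ≡ 3 (mod 43), and 3^5 mod 43 = 28.
h = q_inv·(m₁ − m₂) mod p = 10·(3 − 28) mod 11 = 3.
m = m₂ + h·q = 28 + 3·43 = 157.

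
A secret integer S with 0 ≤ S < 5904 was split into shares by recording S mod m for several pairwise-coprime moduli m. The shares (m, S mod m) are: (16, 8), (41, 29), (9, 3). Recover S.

The moduli are pairwise coprime; N = 16·41·9 = 5904.
N/16 = 369; 369 ≡ 1 (mod 16), inverse 1.
N/41 = 144; 144 ≡ 21 (mod 41); 21·2 ≡ 1, so inverse 2.
N/9 = 656; 656 ≡ 8 (mod 9); 8·8 ≡ 1, so inverse 8.
S ≡ 8·369·1 + 29·144·2 + 3·656·8 = 27048.
27048 mod 5904 = 3432.

3432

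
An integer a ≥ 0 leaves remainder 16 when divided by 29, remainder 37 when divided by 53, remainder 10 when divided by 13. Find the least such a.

8252

The moduli are pairwise coprime; N = 29·53·13 = 19981.
N/29 = 689; 689 ≡ 22 (mod 29); 22·4 ≡ 1, so inverse 4.
N/53 = 377; 377 ≡ 6 (mod 53); 6·9 ≡ 1, so inverse 9.
N/13 = 1537; 1537 ≡ 3 (mod 13); 3·9 ≡ 1, so inverse 9.
a ≡ 16·689·4 + 37·377·9 + 10·1537·9 = 307967.
307967 mod 19981 = 8252.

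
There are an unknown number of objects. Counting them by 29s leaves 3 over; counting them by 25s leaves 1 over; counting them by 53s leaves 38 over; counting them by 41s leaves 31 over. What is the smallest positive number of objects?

The moduli are pairwise coprime; M = 29·25·53·41 = 1575425.
M/29 = 54325; 54325 ≡ 8 (mod 29); 8·11 ≡ 1, so inverse 11.
M/25 = 63017; 63017 ≡ 17 (mod 25); 17·3 ≡ 1, so inverse 3.
M/53 = 29725; 29725 ≡ 45 (mod 53); 45·33 ≡ 1, so inverse 33.
M/41 = 38425; 38425 ≡ 8 (mod 41); 8·36 ≡ 1, so inverse 36.
N ≡ 3·54325·11 + 1·63017·3 + 38·29725·33 + 31·38425·36 = 82139226.
82139226 mod 1575425 = 217126.

217126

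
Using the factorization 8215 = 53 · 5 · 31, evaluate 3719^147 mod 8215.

Mod 53: 3719 ≡ 9; by Fermat, exponent reduces to 147 mod 52 = 43; 9^43 ≡ 11 (mod 53).
Mod 5: 3719 ≡ 4; by Fermat, exponent reduces to 147 mod 4 = 3; 4^3 ≡ 4 (mod 5).
Mod 31: 3719 ≡ 30; by Fermat, exponent reduces to 147 mod 30 = 27; 30^27 ≡ 30 (mod 31).
Combine by CRT: x ≡ 11 (mod 53), x ≡ 4 (mod 5), x ≡ 30 (mod 31) ⇒ x ≡ 7749 (mod 8215).

7749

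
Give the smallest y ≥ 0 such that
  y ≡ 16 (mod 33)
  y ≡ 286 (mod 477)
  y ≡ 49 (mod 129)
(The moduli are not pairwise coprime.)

28429

gcd(33, 477) = 3 and 3 | (286 − 16), so the pair is consistent; merging gives y ≡ 2194 (mod 5247), where 5247 = lcm(33, 477).
gcd(5247, 129) = 3 and 3 | (49 − 2194), so the pair is consistent; merging gives y ≡ 28429 (mod 225621), where 225621 = lcm(5247, 129).
The solution is unique modulo lcm(33, 477, 129) = 225621.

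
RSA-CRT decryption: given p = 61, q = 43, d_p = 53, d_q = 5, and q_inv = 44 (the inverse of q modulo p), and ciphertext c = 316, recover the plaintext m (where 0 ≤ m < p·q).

m₁ = c^(d_p) mod p: c ≡ 11 (mod 61), and 11^53 mod 61 = 11.
m₂ = c^(d_q) mod q: c ≡ 15 (mod 43), and 15^5 mod 43 = 38.
h = q_inv·(m₁ − m₂) mod p = 44·(11 − 38) mod 61 = 32.
m = m₂ + h·q = 38 + 32·43 = 1414.

1414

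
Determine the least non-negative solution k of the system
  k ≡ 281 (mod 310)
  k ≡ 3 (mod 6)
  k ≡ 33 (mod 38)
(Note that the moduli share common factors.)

7101

gcd(310, 6) = 2 and 2 | (3 − 281), so the pair is consistent; merging gives k ≡ 591 (mod 930), where 930 = lcm(310, 6).
gcd(930, 38) = 2 and 2 | (33 − 591), so the pair is consistent; merging gives k ≡ 7101 (mod 17670), where 17670 = lcm(930, 38).
The solution is unique modulo lcm(310, 6, 38) = 17670.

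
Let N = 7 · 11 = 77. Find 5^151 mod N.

Mod 7: 5 ≡ 5; by Fermat, exponent reduces to 151 mod 6 = 1; 5^1 ≡ 5 (mod 7).
Mod 11: 5 ≡ 5; by Fermat, exponent reduces to 151 mod 10 = 1; 5^1 ≡ 5 (mod 11).
Combine by CRT: x ≡ 5 (mod 7), x ≡ 5 (mod 11) ⇒ x ≡ 5 (mod 77).

5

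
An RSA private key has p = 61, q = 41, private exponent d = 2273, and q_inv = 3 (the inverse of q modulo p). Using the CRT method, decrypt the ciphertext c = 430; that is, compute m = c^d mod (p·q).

1430

d_p = d mod (p−1) = 2273 mod 60 = 53; d_q = d mod (q−1) = 33.
m₁ = c^(d_p) mod p: c ≡ 3 (mod 61), and 3^53 mod 61 = 27.
m₂ = c^(d_q) mod q: c ≡ 20 (mod 41), and 20^33 mod 41 = 36.
h = q_inv·(m₁ − m₂) mod p = 3·(27 − 36) mod 61 = 34.
m = m₂ + h·q = 36 + 34·41 = 1430.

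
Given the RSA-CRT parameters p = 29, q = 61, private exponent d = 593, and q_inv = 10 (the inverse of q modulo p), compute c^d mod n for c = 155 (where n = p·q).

907

d_p = d mod (p−1) = 593 mod 28 = 5; d_q = d mod (q−1) = 53.
m₁ = c^(d_p) mod p: c ≡ 10 (mod 29), and 10^5 mod 29 = 8.
m₂ = c^(d_q) mod q: c ≡ 33 (mod 61), and 33^53 mod 61 = 53.
h = q_inv·(m₁ − m₂) mod p = 10·(8 − 53) mod 29 = 14.
m = m₂ + h·q = 53 + 14·61 = 907.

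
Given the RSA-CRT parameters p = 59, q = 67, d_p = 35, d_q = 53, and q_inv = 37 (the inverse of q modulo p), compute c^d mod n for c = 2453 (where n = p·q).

1257

m₁ = c^(d_p) mod p: c ≡ 34 (mod 59), and 34^35 mod 59 = 18.
m₂ = c^(d_q) mod q: c ≡ 41 (mod 67), and 41^53 mod 67 = 51.
h = q_inv·(m₁ − m₂) mod p = 37·(18 − 51) mod 59 = 18.
m = m₂ + h·q = 51 + 18·67 = 1257.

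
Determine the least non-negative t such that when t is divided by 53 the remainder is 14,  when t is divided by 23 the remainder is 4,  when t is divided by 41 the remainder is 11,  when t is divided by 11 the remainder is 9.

448182

From t ≡ 14 (mod 53) write t = 14 + 53s. Substituting into t ≡ 4 (mod 23) gives 53s ≡ 13 (mod 23), and since 7⁻¹ ≡ 10 (mod 23), s ≡ 15. Hence t ≡ 14 + 53·15 = 809 (mod 1219).
From t ≡ 809 (mod 1219) write t = 809 + 1219s. Substituting into t ≡ 11 (mod 41) gives 1219s ≡ 22 (mod 41), and since 30⁻¹ ≡ 26 (mod 41), s ≡ 39. Hence t ≡ 809 + 1219·39 = 48350 (mod 49979).
From t ≡ 48350 (mod 49979) write t = 48350 + 49979s. Substituting into t ≡ 9 (mod 11) gives 49979s ≡ 4 (mod 11), and since 6⁻¹ ≡ 2 (mod 11), s ≡ 8. Hence t ≡ 48350 + 49979·8 = 448182 (mod 549769).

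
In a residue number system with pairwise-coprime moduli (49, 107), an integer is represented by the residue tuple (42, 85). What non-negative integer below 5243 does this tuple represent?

Combine the congruences pairwise.
From x ≡ 42 (mod 49) write x = 42 + 49t. Substituting into x ≡ 85 (mod 107) gives 49t ≡ 43 (mod 107), and since 49⁻¹ ≡ 83 (mod 107), t ≡ 38. Hence x ≡ 42 + 49·38 = 1904 (mod 5243).

1904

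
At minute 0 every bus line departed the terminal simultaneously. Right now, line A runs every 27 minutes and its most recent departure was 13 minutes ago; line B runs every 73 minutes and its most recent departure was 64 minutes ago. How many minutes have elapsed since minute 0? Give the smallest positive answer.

283

Combine the congruences pairwise.
From t ≡ 13 (mod 27) write t = 13 + 27s. Substituting into t ≡ 64 (mod 73) gives 27s ≡ 51 (mod 73), and since 27⁻¹ ≡ 46 (mod 73), s ≡ 10. Hence t ≡ 13 + 27·10 = 283 (mod 1971).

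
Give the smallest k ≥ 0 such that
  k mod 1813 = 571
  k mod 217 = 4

33205

gcd(1813, 217) = 7 and 7 | (4 − 571), so the pair is consistent; merging gives k ≡ 33205 (mod 56203), where 56203 = lcm(1813, 217).
The solution is unique modulo lcm(1813, 217) = 56203.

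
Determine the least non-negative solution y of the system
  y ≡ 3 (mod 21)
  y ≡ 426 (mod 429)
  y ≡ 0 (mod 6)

1284

gcd(21, 429) = 3 and 3 | (426 − 3), so the pair is consistent; merging gives y ≡ 1284 (mod 3003), where 3003 = lcm(21, 429).
gcd(3003, 6) = 3 and 3 | (0 − 1284), so the pair is consistent; merging gives y ≡ 1284 (mod 6006), where 6006 = lcm(3003, 6).
The solution is unique modulo lcm(21, 429, 6) = 6006.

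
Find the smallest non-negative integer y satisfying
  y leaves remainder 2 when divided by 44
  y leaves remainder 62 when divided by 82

Combine the congruences pairwise.
gcd(44, 82) = 2 and 2 | (62 − 2), so the pair is consistent; merging gives y ≡ 882 (mod 1804), where 1804 = lcm(44, 82).
The solution is unique modulo lcm(44, 82) = 1804.

882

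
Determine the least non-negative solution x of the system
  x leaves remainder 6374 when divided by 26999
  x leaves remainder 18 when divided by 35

Combine the congruences pairwise.
gcd(26999, 35) = 7 and 7 | (18 − 6374), so the pair is consistent; merging gives x ≡ 33373 (mod 134995), where 134995 = lcm(26999, 35).
The solution is unique modulo lcm(26999, 35) = 134995.

33373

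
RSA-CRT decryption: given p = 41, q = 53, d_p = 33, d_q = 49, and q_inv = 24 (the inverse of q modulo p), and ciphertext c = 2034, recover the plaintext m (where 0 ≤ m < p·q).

1890

m₁ = c^(d_p) mod p: c ≡ 25 (mod 41), and 25^33 mod 41 = 4.
m₂ = c^(d_q) mod q: c ≡ 20 (mod 53), and 20^49 mod 53 = 35.
h = q_inv·(m₁ − m₂) mod p = 24·(4 − 35) mod 41 = 35.
m = m₂ + h·q = 35 + 35·53 = 1890.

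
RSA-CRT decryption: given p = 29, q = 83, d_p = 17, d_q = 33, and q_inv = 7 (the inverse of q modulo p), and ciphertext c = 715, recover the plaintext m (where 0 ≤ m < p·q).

m₁ = c^(d_p) mod p: c ≡ 19 (mod 29), and 19^17 mod 29 = 14.
m₂ = c^(d_q) mod q: c ≡ 51 (mod 83), and 51^33 mod 83 = 81.
h = q_inv·(m₁ − m₂) mod p = 7·(14 − 81) mod 29 = 24.
m = m₂ + h·q = 81 + 24·83 = 2073.

2073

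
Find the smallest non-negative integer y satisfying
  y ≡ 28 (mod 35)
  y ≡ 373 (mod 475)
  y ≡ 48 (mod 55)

14623

gcd(35, 475) = 5 and 5 | (373 − 28), so the pair is consistent; merging gives y ≡ 1323 (mod 3325), where 3325 = lcm(35, 475).
gcd(3325, 55) = 5 and 5 | (48 − 1323), so the pair is consistent; merging gives y ≡ 14623 (mod 36575), where 36575 = lcm(3325, 55).
The solution is unique modulo lcm(35, 475, 55) = 36575.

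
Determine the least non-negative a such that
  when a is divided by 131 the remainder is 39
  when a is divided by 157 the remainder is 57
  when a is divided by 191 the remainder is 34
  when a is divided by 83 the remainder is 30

The moduli are pairwise coprime; N = 131·157·191·83 = 326048651.
N/131 = 2488921; 2488921 ≡ 52 (mod 131); 52·63 ≡ 1, so inverse 63.
N/157 = 2076743; 2076743 ≡ 104 (mod 157); 104·77 ≡ 1, so inverse 77.
N/191 = 1707061; 1707061 ≡ 94 (mod 191); 94·63 ≡ 1, so inverse 63.
N/83 = 3928297; 3928297 ≡ 73 (mod 83); 73·58 ≡ 1, so inverse 58.
a ≡ 39·2488921·63 + 57·2076743·77 + 34·1707061·63 + 30·3928297·58 = 25721865366.
25721865366 mod 326048651 = 290070588.

290070588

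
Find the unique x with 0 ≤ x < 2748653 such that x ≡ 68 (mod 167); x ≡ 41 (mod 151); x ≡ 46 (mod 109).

The moduli are pairwise coprime; N = 167·151·109 = 2748653.
N/167 = 16459; 16459 ≡ 93 (mod 167); 93·88 ≡ 1, so inverse 88.
N/151 = 18203; 18203 ≡ 83 (mod 151); 83·131 ≡ 1, so inverse 131.
N/109 = 25217; 25217 ≡ 38 (mod 109); 38·66 ≡ 1, so inverse 66.
x ≡ 68·16459·88 + 41·18203·131 + 46·25217·66 = 272817781.
272817781 mod 2748653 = 701134.

701134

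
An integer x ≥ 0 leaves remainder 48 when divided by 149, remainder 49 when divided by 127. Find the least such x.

From x ≡ 48 (mod 149) write x = 48 + 149t. Substituting into x ≡ 49 (mod 127) gives 149t ≡ 1 (mod 127), and since 22⁻¹ ≡ 52 (mod 127), t ≡ 52. Hence x ≡ 48 + 149·52 = 7796 (mod 18923).

7796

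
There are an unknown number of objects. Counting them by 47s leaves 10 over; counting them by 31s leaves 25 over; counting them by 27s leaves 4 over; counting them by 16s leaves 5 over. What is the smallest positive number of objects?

From N ≡ 10 (mod 47) write N = 10 + 47t. Substituting into N ≡ 25 (mod 31) gives 47t ≡ 15 (mod 31), and since 16⁻¹ ≡ 2 (mod 31), t ≡ 30. Hence N ≡ 10 + 47·30 = 1420 (mod 1457).
From N ≡ 1420 (mod 1457) write N = 1420 + 1457t. Substituting into N ≡ 4 (mod 27) gives 1457t ≡ 15 (mod 27), and since 26⁻¹ ≡ 26 (mod 27), t ≡ 12. Hence N ≡ 1420 + 1457·12 = 18904 (mod 39339).
From N ≡ 18904 (mod 39339) write N = 18904 + 39339t. Substituting into N ≡ 5 (mod 16) gives 39339t ≡ 13 (mod 16), and since 11⁻¹ ≡ 3 (mod 16), t ≡ 7. Hence N ≡ 18904 + 39339·7 = 294277 (mod 629424).

294277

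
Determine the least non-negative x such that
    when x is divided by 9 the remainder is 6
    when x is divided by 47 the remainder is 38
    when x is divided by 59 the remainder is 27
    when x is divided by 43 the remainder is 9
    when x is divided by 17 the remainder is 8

12711282

The moduli are pairwise coprime; N = 9·47·59·43·17 = 18243567.
N/9 = 2027063; 2027063 ≡ 2 (mod 9); 2·5 ≡ 1, so inverse 5.
N/47 = 388161; 388161 ≡ 35 (mod 47); 35·43 ≡ 1, so inverse 43.
N/59 = 309213; 309213 ≡ 53 (mod 59); 53·49 ≡ 1, so inverse 49.
N/43 = 424269; 424269 ≡ 31 (mod 43); 31·25 ≡ 1, so inverse 25.
N/17 = 1073151; 1073151 ≡ 9 (mod 17); 9·2 ≡ 1, so inverse 2.
x ≡ 6·2027063·5 + 38·388161·43 + 27·309213·49 + 9·424269·25 + 8·1073151·2 = 1216786704.
1216786704 mod 18243567 = 12711282.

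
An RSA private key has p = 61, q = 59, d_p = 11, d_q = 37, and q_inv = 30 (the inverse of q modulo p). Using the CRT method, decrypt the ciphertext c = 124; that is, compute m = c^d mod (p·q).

m₁ = c^(d_p) mod p: c ≡ 2 (mod 61), and 2^11 mod 61 = 35.
m₂ = c^(d_q) mod q: c ≡ 6 (mod 59), and 6^37 mod 59 = 55.
h = q_inv·(m₁ − m₂) mod p = 30·(35 − 55) mod 61 = 10.
m = m₂ + h·q = 55 + 10·59 = 645.

645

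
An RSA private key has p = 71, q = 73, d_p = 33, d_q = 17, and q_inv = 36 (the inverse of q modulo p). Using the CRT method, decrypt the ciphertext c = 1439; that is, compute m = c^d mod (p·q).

1503

m₁ = c^(d_p) mod p: c ≡ 19 (mod 71), and 19^33 mod 71 = 12.
m₂ = c^(d_q) mod q: c ≡ 52 (mod 73), and 52^17 mod 73 = 43.
h = q_inv·(m₁ − m₂) mod p = 36·(12 − 43) mod 71 = 20.
m = m₂ + h·q = 43 + 20·73 = 1503.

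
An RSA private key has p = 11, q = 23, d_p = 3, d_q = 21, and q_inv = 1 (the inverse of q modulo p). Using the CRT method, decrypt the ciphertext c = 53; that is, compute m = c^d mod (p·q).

m₁ = c^(d_p) mod p: c ≡ 9 (mod 11), and 9^3 mod 11 = 3.
m₂ = c^(d_q) mod q: c ≡ 7 (mod 23), and 7^21 mod 23 = 10.
h = q_inv·(m₁ − m₂) mod p = 1·(3 − 10) mod 11 = 4.
m = m₂ + h·q = 10 + 4·23 = 102.

102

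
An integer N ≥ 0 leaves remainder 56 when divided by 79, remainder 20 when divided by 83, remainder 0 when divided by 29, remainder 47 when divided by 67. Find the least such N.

11508302

The moduli are pairwise coprime; M = 79·83·29·67 = 12740251.
M/79 = 161269; 161269 ≡ 30 (mod 79); 30·29 ≡ 1, so inverse 29.
M/83 = 153497; 153497 ≡ 30 (mod 83); 30·36 ≡ 1, so inverse 36.
M/29 = 439319; 439319 ≡ 27 (mod 29); 27·14 ≡ 1, so inverse 14.
M/67 = 190153; 190153 ≡ 7 (mod 67); 7·48 ≡ 1, so inverse 48.
N ≡ 56·161269·29 + 20·153497·36 + 0·439319·14 + 47·190153·48 = 801403864.
801403864 mod 12740251 = 11508302.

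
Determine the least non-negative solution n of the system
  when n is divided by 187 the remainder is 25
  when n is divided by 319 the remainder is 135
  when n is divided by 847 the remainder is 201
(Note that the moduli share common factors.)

261077

gcd(187, 319) = 11 and 11 | (135 − 25), so the pair is consistent; merging gives n ≡ 773 (mod 5423), where 5423 = lcm(187, 319).
gcd(5423, 847) = 11 and 11 | (201 − 773), so the pair is consistent; merging gives n ≡ 261077 (mod 417571), where 417571 = lcm(5423, 847).
The solution is unique modulo lcm(187, 319, 847) = 417571.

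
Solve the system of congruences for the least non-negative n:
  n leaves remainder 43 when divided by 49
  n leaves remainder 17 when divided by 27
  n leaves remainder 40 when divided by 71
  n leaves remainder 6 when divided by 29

The moduli are pairwise coprime; M = 49·27·71·29 = 2724057.
M/49 = 55593; 55593 ≡ 27 (mod 49); 27·20 ≡ 1, so inverse 20.
M/27 = 100891; 100891 ≡ 19 (mod 27); 19·10 ≡ 1, so inverse 10.
M/71 = 38367; 38367 ≡ 27 (mod 71); 27·50 ≡ 1, so inverse 50.
M/29 = 93933; 93933 ≡ 2 (mod 29); 2·15 ≡ 1, so inverse 15.
n ≡ 43·55593·20 + 17·100891·10 + 40·38367·50 + 6·93933·15 = 150149420.
150149420 mod 2724057 = 326285.

326285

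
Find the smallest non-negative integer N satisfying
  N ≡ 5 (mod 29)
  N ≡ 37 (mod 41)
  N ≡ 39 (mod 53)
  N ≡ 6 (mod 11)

106145

The moduli are pairwise coprime; M = 29·41·53·11 = 693187.
M/29 = 23903; 23903 ≡ 7 (mod 29); 7·25 ≡ 1, so inverse 25.
M/41 = 16907; 16907 ≡ 15 (mod 41); 15·11 ≡ 1, so inverse 11.
M/53 = 13079; 13079 ≡ 41 (mod 53); 41·22 ≡ 1, so inverse 22.
M/11 = 63017; 63017 ≡ 9 (mod 11); 9·5 ≡ 1, so inverse 5.
N ≡ 5·23903·25 + 37·16907·11 + 39·13079·22 + 6·63017·5 = 22981316.
22981316 mod 693187 = 106145.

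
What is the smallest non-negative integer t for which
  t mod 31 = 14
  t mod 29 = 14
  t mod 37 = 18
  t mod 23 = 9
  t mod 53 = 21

37185351

The moduli are pairwise coprime; N = 31·29·37·23·53 = 40547597.
N/31 = 1307987; 1307987 ≡ 4 (mod 31); 4·8 ≡ 1, so inverse 8.
N/29 = 1398193; 1398193 ≡ 16 (mod 29); 16·20 ≡ 1, so inverse 20.
N/37 = 1095881; 1095881 ≡ 15 (mod 37); 15·5 ≡ 1, so inverse 5.
N/23 = 1762939; 1762939 ≡ 12 (mod 23); 12·2 ≡ 1, so inverse 2.
N/53 = 765049; 765049 ≡ 47 (mod 53); 47·44 ≡ 1, so inverse 44.
t ≡ 14·1307987·8 + 14·1398193·20 + 18·1095881·5 + 9·1762939·2 + 21·765049·44 = 1375256052.
1375256052 mod 40547597 = 37185351.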